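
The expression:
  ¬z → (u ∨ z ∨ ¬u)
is always true.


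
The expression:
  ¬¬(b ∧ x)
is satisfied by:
  {b: True, x: True}


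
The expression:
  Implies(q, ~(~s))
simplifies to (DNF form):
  s | ~q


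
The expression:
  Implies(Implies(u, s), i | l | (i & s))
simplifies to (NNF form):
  i | l | (u & ~s)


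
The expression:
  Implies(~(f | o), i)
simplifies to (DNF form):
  f | i | o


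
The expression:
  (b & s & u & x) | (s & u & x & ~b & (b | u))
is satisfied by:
  {u: True, s: True, x: True}


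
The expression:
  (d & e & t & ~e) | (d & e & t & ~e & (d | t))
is never true.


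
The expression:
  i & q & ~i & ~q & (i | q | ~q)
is never true.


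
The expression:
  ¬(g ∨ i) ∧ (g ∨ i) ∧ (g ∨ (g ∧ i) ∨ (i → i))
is never true.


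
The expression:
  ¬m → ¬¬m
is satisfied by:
  {m: True}


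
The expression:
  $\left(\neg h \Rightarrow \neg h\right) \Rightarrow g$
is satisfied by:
  {g: True}


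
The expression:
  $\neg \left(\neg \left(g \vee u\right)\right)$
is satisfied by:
  {g: True, u: True}
  {g: True, u: False}
  {u: True, g: False}


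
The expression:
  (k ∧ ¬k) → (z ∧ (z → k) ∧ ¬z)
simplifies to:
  True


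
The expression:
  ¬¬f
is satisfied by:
  {f: True}


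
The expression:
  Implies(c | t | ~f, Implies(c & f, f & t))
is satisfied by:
  {t: True, c: False, f: False}
  {c: False, f: False, t: False}
  {f: True, t: True, c: False}
  {f: True, c: False, t: False}
  {t: True, c: True, f: False}
  {c: True, t: False, f: False}
  {f: True, c: True, t: True}


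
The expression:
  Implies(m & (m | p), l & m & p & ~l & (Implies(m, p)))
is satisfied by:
  {m: False}


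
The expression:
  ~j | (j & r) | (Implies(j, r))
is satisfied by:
  {r: True, j: False}
  {j: False, r: False}
  {j: True, r: True}


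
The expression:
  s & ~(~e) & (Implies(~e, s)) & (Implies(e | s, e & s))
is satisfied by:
  {e: True, s: True}


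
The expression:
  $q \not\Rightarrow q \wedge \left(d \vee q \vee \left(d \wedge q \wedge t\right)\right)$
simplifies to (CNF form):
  $\text{False}$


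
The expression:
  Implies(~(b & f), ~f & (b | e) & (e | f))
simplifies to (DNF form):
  (b & f) | (e & ~f)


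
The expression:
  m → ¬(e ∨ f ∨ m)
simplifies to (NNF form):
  ¬m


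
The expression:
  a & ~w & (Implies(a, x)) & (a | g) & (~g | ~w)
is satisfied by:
  {a: True, x: True, w: False}


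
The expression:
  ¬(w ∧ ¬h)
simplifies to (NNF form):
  h ∨ ¬w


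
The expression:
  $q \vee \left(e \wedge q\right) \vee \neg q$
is always true.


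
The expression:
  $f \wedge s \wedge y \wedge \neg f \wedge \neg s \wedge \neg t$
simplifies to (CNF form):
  $\text{False}$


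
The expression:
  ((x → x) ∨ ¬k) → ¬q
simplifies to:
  ¬q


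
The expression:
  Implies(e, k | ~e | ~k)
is always true.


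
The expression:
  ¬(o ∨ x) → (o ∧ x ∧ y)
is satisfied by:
  {x: True, o: True}
  {x: True, o: False}
  {o: True, x: False}


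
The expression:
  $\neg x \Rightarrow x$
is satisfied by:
  {x: True}


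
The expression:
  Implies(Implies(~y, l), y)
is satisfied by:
  {y: True, l: False}
  {l: False, y: False}
  {l: True, y: True}


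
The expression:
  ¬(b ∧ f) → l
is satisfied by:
  {l: True, f: True, b: True}
  {l: True, f: True, b: False}
  {l: True, b: True, f: False}
  {l: True, b: False, f: False}
  {f: True, b: True, l: False}


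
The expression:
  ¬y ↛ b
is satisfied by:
  {b: True, y: False}
  {y: False, b: False}
  {y: True, b: True}


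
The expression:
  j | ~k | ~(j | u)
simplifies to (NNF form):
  j | ~k | ~u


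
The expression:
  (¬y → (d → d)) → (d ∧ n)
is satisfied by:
  {d: True, n: True}


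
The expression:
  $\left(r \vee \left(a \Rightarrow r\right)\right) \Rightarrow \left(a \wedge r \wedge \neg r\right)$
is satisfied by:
  {a: True, r: False}


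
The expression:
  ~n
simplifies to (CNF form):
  ~n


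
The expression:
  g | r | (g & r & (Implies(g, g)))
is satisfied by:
  {r: True, g: True}
  {r: True, g: False}
  {g: True, r: False}


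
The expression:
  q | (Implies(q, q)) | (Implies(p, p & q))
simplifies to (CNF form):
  True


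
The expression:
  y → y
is always true.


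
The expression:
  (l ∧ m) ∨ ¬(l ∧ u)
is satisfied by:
  {m: True, l: False, u: False}
  {l: False, u: False, m: False}
  {m: True, u: True, l: False}
  {u: True, l: False, m: False}
  {m: True, l: True, u: False}
  {l: True, m: False, u: False}
  {m: True, u: True, l: True}


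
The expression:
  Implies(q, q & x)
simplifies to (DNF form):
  x | ~q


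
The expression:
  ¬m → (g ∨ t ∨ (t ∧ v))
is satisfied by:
  {t: True, m: True, g: True}
  {t: True, m: True, g: False}
  {t: True, g: True, m: False}
  {t: True, g: False, m: False}
  {m: True, g: True, t: False}
  {m: True, g: False, t: False}
  {g: True, m: False, t: False}


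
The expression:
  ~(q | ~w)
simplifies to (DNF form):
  w & ~q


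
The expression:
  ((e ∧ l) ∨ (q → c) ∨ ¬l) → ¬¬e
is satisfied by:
  {l: True, e: True, q: True, c: False}
  {l: True, e: True, q: False, c: False}
  {e: True, q: True, c: False, l: False}
  {e: True, q: False, c: False, l: False}
  {l: True, e: True, c: True, q: True}
  {l: True, e: True, c: True, q: False}
  {e: True, c: True, q: True, l: False}
  {e: True, c: True, q: False, l: False}
  {l: True, c: False, q: True, e: False}


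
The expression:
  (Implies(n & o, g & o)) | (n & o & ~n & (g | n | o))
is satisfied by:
  {g: True, o: False, n: False}
  {o: False, n: False, g: False}
  {n: True, g: True, o: False}
  {n: True, o: False, g: False}
  {g: True, o: True, n: False}
  {o: True, g: False, n: False}
  {n: True, o: True, g: True}


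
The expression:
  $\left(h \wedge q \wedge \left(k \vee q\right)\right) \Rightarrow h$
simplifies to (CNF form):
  $\text{True}$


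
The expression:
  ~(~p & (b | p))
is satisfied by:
  {p: True, b: False}
  {b: False, p: False}
  {b: True, p: True}


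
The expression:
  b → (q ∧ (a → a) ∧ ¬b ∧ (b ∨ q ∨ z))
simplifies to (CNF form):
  ¬b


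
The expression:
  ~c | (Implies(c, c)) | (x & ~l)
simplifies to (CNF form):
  True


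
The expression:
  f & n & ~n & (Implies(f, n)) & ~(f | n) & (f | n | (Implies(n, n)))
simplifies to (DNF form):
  False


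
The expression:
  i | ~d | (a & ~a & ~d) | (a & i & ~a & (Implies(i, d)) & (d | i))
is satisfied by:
  {i: True, d: False}
  {d: False, i: False}
  {d: True, i: True}


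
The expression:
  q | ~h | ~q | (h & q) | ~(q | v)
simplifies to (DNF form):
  True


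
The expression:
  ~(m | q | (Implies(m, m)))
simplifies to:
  False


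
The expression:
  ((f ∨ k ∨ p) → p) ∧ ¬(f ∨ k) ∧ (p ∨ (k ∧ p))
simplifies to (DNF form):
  p ∧ ¬f ∧ ¬k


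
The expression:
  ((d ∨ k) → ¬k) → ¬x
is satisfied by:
  {k: True, x: False}
  {x: False, k: False}
  {x: True, k: True}


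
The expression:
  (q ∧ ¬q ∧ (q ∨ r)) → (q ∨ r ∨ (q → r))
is always true.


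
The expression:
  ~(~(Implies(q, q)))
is always true.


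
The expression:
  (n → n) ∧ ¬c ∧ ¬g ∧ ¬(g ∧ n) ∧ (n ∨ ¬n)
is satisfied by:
  {g: False, c: False}


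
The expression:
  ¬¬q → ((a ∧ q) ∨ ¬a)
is always true.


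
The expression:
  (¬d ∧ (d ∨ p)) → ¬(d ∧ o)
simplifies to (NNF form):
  True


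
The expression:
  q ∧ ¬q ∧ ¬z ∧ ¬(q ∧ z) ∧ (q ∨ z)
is never true.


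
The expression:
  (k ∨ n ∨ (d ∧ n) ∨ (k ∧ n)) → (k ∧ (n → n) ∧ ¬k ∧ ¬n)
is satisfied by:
  {n: False, k: False}


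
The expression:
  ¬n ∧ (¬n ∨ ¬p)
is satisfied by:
  {n: False}


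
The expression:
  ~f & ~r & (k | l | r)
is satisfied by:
  {k: True, l: True, r: False, f: False}
  {k: True, l: False, r: False, f: False}
  {l: True, f: False, k: False, r: False}


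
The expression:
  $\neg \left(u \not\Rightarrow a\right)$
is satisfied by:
  {a: True, u: False}
  {u: False, a: False}
  {u: True, a: True}


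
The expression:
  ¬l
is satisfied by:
  {l: False}


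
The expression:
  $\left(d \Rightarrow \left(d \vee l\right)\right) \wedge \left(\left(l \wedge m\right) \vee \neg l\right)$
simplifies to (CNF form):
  $m \vee \neg l$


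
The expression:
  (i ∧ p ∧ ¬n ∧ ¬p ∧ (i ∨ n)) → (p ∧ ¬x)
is always true.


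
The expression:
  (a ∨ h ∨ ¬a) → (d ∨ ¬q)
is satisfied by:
  {d: True, q: False}
  {q: False, d: False}
  {q: True, d: True}


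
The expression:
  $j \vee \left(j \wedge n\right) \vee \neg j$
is always true.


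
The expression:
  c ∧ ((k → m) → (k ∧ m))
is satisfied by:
  {c: True, k: True}


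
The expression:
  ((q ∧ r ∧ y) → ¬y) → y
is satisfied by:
  {y: True}


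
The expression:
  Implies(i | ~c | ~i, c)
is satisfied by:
  {c: True}


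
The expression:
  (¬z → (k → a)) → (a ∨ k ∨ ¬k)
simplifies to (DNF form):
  True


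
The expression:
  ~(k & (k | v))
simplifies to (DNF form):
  ~k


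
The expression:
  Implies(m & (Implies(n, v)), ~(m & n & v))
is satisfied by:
  {m: False, n: False, v: False}
  {v: True, m: False, n: False}
  {n: True, m: False, v: False}
  {v: True, n: True, m: False}
  {m: True, v: False, n: False}
  {v: True, m: True, n: False}
  {n: True, m: True, v: False}


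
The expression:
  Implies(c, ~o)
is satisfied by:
  {c: False, o: False}
  {o: True, c: False}
  {c: True, o: False}


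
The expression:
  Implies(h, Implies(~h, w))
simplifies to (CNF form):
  True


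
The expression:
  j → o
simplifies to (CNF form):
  o ∨ ¬j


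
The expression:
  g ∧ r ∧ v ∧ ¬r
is never true.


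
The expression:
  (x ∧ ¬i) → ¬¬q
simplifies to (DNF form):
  i ∨ q ∨ ¬x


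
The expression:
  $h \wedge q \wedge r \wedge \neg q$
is never true.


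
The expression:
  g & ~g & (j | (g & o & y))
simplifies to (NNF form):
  False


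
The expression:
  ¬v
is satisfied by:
  {v: False}


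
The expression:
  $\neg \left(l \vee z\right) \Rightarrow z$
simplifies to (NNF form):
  $l \vee z$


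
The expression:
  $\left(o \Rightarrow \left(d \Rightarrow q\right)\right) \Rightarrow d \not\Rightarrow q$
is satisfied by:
  {d: True, q: False}


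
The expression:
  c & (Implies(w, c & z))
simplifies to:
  c & (z | ~w)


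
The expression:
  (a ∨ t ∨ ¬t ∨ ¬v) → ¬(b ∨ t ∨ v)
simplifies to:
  ¬b ∧ ¬t ∧ ¬v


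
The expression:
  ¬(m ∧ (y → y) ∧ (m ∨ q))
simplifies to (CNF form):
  ¬m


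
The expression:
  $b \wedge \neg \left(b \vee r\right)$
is never true.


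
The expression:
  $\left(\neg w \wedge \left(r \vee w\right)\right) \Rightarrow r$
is always true.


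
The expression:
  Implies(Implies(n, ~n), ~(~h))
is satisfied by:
  {n: True, h: True}
  {n: True, h: False}
  {h: True, n: False}


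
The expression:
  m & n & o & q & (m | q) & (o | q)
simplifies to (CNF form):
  m & n & o & q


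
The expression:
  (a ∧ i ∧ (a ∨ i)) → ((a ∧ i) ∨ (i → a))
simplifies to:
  True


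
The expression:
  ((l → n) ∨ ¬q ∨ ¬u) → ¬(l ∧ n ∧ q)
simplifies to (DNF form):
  ¬l ∨ ¬n ∨ ¬q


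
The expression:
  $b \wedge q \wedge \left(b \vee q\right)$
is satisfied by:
  {b: True, q: True}


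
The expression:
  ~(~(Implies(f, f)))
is always true.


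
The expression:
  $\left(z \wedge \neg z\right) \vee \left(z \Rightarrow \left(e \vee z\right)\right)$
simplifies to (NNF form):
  $\text{True}$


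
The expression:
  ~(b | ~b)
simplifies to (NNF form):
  False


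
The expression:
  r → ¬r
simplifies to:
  ¬r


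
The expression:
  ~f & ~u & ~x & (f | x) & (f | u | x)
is never true.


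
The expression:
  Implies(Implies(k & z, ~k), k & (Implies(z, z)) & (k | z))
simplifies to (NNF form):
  k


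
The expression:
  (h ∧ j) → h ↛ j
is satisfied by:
  {h: False, j: False}
  {j: True, h: False}
  {h: True, j: False}


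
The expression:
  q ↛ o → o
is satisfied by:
  {o: True, q: False}
  {q: False, o: False}
  {q: True, o: True}


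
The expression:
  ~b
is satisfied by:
  {b: False}


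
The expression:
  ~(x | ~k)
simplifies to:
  k & ~x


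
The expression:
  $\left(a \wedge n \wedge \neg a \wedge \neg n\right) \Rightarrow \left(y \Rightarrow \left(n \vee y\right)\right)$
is always true.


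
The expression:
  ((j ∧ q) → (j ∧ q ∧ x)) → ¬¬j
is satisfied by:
  {j: True}


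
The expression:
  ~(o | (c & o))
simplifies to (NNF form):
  ~o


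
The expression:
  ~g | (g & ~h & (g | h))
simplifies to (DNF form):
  ~g | ~h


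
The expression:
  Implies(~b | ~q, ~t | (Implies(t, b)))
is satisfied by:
  {b: True, t: False}
  {t: False, b: False}
  {t: True, b: True}


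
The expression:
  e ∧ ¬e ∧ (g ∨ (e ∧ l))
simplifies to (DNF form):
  False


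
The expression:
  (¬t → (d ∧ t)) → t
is always true.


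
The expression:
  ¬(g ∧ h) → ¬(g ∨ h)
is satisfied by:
  {h: False, g: False}
  {g: True, h: True}


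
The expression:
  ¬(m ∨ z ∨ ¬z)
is never true.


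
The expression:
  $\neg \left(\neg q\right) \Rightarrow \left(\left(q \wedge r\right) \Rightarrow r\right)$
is always true.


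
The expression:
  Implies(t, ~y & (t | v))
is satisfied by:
  {t: False, y: False}
  {y: True, t: False}
  {t: True, y: False}


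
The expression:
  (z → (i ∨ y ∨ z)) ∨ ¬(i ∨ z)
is always true.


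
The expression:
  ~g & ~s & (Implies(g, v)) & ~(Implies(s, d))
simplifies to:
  False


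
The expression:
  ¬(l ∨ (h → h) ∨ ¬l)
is never true.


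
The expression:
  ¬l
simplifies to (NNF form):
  ¬l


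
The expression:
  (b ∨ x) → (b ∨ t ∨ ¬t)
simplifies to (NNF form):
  True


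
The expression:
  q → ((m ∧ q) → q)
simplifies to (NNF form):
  True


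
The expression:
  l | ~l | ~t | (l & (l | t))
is always true.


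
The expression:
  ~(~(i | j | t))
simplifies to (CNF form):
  i | j | t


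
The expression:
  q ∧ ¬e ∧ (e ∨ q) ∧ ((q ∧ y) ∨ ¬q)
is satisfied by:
  {y: True, q: True, e: False}


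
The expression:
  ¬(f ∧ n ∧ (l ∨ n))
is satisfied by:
  {n: False, f: False}
  {f: True, n: False}
  {n: True, f: False}


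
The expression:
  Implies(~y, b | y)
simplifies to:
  b | y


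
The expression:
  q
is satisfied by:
  {q: True}


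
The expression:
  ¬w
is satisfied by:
  {w: False}


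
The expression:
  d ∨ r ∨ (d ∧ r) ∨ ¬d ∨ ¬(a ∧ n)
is always true.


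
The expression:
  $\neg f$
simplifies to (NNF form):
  $\neg f$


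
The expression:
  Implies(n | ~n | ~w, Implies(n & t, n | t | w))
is always true.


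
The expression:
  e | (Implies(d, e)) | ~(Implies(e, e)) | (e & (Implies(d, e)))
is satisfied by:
  {e: True, d: False}
  {d: False, e: False}
  {d: True, e: True}


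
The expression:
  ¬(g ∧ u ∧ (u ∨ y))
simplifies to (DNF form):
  ¬g ∨ ¬u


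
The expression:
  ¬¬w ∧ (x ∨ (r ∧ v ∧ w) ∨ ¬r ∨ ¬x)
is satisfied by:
  {w: True}


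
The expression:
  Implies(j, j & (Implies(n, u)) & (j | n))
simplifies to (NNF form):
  u | ~j | ~n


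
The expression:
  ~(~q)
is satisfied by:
  {q: True}


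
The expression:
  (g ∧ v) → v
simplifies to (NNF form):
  True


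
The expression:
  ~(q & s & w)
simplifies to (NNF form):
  ~q | ~s | ~w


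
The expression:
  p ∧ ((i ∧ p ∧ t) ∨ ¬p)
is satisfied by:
  {t: True, i: True, p: True}


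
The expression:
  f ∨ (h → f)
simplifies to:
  f ∨ ¬h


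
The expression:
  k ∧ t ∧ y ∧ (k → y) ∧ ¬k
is never true.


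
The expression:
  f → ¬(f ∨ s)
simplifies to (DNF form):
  ¬f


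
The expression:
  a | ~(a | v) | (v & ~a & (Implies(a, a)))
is always true.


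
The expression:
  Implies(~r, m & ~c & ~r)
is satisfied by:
  {r: True, m: True, c: False}
  {r: True, c: False, m: False}
  {r: True, m: True, c: True}
  {r: True, c: True, m: False}
  {m: True, c: False, r: False}


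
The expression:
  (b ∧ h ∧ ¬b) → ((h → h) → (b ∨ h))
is always true.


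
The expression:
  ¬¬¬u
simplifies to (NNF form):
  ¬u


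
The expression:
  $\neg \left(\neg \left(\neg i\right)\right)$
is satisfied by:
  {i: False}


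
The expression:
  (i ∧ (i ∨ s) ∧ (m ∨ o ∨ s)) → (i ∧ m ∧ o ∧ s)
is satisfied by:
  {s: False, m: False, i: False, o: False}
  {o: True, s: False, m: False, i: False}
  {m: True, o: False, s: False, i: False}
  {o: True, m: True, s: False, i: False}
  {s: True, o: False, m: False, i: False}
  {o: True, s: True, m: False, i: False}
  {m: True, s: True, o: False, i: False}
  {o: True, m: True, s: True, i: False}
  {i: True, o: False, s: False, m: False}
  {i: True, o: True, m: True, s: True}


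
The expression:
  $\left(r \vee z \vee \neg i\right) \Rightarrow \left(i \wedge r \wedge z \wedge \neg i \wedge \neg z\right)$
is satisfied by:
  {i: True, r: False, z: False}


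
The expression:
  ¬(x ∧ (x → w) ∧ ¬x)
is always true.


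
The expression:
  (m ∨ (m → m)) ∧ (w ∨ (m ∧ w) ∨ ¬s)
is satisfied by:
  {w: True, s: False}
  {s: False, w: False}
  {s: True, w: True}


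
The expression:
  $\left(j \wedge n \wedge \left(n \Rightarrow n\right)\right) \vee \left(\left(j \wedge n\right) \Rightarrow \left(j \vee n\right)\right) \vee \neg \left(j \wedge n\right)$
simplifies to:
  $\text{True}$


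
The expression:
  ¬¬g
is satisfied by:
  {g: True}


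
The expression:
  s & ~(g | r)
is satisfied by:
  {s: True, g: False, r: False}


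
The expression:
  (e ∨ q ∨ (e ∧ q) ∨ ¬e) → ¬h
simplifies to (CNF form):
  ¬h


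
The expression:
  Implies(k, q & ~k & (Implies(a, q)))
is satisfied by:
  {k: False}


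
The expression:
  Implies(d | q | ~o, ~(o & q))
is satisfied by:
  {o: False, q: False}
  {q: True, o: False}
  {o: True, q: False}


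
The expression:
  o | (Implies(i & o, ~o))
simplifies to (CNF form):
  True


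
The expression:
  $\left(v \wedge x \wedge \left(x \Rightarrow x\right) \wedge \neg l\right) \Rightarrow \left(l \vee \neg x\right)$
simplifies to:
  $l \vee \neg v \vee \neg x$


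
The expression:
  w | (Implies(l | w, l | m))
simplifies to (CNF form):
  True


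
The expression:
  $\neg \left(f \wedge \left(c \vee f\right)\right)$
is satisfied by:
  {f: False}


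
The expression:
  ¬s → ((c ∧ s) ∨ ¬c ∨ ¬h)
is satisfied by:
  {s: True, h: False, c: False}
  {h: False, c: False, s: False}
  {c: True, s: True, h: False}
  {c: True, h: False, s: False}
  {s: True, h: True, c: False}
  {h: True, s: False, c: False}
  {c: True, h: True, s: True}


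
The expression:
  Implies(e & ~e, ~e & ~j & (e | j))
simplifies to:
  True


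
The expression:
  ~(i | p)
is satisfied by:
  {i: False, p: False}


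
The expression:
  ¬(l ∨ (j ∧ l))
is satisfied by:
  {l: False}


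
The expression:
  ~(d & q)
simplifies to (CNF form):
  ~d | ~q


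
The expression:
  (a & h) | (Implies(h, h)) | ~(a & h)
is always true.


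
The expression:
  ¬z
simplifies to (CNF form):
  ¬z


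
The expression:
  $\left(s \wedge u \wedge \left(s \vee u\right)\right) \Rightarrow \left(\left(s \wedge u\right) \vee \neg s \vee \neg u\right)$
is always true.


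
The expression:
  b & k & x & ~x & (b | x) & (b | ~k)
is never true.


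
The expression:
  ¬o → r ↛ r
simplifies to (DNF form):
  o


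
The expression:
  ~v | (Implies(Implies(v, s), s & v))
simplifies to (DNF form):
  True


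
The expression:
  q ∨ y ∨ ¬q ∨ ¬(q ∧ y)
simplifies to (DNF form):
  True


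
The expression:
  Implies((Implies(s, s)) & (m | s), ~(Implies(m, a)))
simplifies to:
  (m & ~a) | (~m & ~s)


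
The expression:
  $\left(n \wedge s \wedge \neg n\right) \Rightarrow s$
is always true.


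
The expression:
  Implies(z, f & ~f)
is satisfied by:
  {z: False}


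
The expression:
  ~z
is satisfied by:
  {z: False}


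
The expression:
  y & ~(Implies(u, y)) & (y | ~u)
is never true.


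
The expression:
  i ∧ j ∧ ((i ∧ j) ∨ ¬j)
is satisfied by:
  {i: True, j: True}


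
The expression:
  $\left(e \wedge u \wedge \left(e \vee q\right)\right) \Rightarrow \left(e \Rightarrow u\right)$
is always true.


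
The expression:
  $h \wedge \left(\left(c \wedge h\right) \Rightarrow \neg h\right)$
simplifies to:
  $h \wedge \neg c$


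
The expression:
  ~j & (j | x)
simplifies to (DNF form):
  x & ~j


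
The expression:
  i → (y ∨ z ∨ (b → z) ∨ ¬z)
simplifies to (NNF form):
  True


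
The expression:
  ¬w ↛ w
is always true.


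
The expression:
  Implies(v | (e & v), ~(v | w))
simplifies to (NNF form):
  ~v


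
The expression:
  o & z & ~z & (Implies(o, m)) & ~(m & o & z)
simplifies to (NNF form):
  False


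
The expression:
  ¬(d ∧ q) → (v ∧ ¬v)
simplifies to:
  d ∧ q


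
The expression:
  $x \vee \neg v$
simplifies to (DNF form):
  $x \vee \neg v$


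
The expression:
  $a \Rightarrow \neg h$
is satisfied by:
  {h: False, a: False}
  {a: True, h: False}
  {h: True, a: False}


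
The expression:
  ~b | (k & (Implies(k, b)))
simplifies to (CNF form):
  k | ~b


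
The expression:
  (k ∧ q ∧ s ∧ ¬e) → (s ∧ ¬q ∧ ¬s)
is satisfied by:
  {e: True, s: False, k: False, q: False}
  {e: False, s: False, k: False, q: False}
  {e: True, q: True, s: False, k: False}
  {q: True, e: False, s: False, k: False}
  {e: True, k: True, q: False, s: False}
  {k: True, q: False, s: False, e: False}
  {e: True, q: True, k: True, s: False}
  {q: True, k: True, e: False, s: False}
  {e: True, s: True, q: False, k: False}
  {s: True, q: False, k: False, e: False}
  {e: True, q: True, s: True, k: False}
  {q: True, s: True, e: False, k: False}
  {e: True, k: True, s: True, q: False}
  {k: True, s: True, q: False, e: False}
  {e: True, q: True, k: True, s: True}


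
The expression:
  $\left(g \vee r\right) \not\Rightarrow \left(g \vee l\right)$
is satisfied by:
  {r: True, g: False, l: False}


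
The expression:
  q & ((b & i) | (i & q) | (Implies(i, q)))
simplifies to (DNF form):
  q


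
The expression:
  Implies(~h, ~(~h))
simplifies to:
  h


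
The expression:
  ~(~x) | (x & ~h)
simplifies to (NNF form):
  x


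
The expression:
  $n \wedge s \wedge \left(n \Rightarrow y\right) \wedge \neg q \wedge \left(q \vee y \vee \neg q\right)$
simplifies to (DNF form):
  $n \wedge s \wedge y \wedge \neg q$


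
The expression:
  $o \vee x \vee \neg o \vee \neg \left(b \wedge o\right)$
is always true.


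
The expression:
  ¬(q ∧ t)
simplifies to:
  ¬q ∨ ¬t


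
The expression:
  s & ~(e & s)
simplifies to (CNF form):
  s & ~e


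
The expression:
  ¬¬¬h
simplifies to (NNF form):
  ¬h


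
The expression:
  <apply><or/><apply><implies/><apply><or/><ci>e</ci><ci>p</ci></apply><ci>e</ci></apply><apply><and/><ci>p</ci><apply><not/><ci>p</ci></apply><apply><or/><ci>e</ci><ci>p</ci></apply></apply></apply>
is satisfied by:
  {e: True, p: False}
  {p: False, e: False}
  {p: True, e: True}


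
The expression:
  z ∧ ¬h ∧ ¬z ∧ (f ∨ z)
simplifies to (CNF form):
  False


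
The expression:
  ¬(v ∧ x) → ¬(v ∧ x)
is always true.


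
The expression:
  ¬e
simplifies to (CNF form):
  ¬e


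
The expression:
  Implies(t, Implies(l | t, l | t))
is always true.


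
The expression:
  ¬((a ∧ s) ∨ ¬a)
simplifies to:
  a ∧ ¬s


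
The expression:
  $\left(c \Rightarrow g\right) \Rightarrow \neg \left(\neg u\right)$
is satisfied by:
  {u: True, c: True, g: False}
  {u: True, c: False, g: False}
  {u: True, g: True, c: True}
  {u: True, g: True, c: False}
  {c: True, g: False, u: False}


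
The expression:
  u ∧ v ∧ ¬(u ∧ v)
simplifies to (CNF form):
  False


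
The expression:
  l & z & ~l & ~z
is never true.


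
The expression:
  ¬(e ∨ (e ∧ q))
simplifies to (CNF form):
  ¬e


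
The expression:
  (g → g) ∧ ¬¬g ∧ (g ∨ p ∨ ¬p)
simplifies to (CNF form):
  g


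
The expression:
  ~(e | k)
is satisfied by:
  {e: False, k: False}


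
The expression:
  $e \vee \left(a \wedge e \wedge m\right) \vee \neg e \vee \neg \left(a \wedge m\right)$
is always true.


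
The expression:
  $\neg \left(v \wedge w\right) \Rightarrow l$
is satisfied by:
  {l: True, w: True, v: True}
  {l: True, w: True, v: False}
  {l: True, v: True, w: False}
  {l: True, v: False, w: False}
  {w: True, v: True, l: False}


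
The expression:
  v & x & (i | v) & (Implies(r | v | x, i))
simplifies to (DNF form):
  i & v & x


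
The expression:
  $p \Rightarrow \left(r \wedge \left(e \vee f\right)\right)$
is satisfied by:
  {r: True, e: True, f: True, p: False}
  {r: True, e: True, f: False, p: False}
  {r: True, f: True, p: False, e: False}
  {r: True, f: False, p: False, e: False}
  {e: True, f: True, p: False, r: False}
  {e: True, f: False, p: False, r: False}
  {f: True, e: False, p: False, r: False}
  {f: False, e: False, p: False, r: False}
  {r: True, e: True, p: True, f: True}
  {r: True, e: True, p: True, f: False}
  {r: True, p: True, f: True, e: False}


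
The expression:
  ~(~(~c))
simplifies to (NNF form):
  ~c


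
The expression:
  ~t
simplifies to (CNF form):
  ~t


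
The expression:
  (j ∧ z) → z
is always true.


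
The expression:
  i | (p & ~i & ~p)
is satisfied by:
  {i: True}


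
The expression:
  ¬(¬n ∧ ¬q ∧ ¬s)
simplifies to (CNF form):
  n ∨ q ∨ s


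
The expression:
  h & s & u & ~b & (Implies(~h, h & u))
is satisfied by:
  {h: True, s: True, u: True, b: False}


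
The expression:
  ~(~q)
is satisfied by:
  {q: True}


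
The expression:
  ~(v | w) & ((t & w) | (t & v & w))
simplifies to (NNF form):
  False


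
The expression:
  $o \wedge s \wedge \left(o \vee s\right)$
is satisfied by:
  {s: True, o: True}


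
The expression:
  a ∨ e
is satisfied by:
  {a: True, e: True}
  {a: True, e: False}
  {e: True, a: False}


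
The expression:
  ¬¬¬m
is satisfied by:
  {m: False}


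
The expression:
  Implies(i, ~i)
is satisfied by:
  {i: False}


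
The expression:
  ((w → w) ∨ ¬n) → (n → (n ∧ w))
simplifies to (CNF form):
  w ∨ ¬n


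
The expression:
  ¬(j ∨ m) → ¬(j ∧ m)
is always true.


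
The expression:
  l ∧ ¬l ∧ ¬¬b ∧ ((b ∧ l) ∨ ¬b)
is never true.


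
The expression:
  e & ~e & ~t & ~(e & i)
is never true.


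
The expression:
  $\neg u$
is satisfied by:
  {u: False}


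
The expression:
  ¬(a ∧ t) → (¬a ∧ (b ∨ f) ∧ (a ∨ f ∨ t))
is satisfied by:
  {b: True, t: True, f: True, a: False}
  {b: True, t: True, a: False, f: False}
  {t: True, f: True, a: False, b: False}
  {t: True, b: True, a: True, f: True}
  {t: True, b: True, a: True, f: False}
  {t: True, a: True, f: True, b: False}
  {t: True, a: True, f: False, b: False}
  {b: True, f: True, a: False, t: False}
  {f: True, b: False, a: False, t: False}


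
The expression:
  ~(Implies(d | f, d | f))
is never true.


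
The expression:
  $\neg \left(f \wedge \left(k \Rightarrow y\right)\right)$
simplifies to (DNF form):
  $\left(k \wedge \neg y\right) \vee \neg f$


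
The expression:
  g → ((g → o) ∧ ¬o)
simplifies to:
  ¬g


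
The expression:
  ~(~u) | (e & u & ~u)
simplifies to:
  u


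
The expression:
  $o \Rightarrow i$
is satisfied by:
  {i: True, o: False}
  {o: False, i: False}
  {o: True, i: True}


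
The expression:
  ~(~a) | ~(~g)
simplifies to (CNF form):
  a | g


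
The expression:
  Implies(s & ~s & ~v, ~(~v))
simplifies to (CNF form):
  True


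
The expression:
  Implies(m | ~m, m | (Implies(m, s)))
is always true.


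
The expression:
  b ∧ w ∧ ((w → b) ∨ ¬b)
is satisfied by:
  {w: True, b: True}


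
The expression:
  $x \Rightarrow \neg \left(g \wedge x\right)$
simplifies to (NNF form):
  $\neg g \vee \neg x$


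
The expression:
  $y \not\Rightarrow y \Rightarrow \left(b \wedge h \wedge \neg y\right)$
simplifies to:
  $\text{True}$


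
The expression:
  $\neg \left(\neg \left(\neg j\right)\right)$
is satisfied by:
  {j: False}


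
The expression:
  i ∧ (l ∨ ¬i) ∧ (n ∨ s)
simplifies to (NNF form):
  i ∧ l ∧ (n ∨ s)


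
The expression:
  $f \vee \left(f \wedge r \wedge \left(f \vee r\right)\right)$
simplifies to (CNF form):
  $f$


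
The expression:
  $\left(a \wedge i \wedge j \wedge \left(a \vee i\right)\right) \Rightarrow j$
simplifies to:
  $\text{True}$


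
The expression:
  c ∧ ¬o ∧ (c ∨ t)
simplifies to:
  c ∧ ¬o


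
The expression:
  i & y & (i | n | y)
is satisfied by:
  {i: True, y: True}


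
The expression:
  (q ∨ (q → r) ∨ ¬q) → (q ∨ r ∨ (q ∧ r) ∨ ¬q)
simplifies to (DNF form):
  True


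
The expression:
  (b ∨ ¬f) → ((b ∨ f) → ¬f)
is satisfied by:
  {b: False, f: False}
  {f: True, b: False}
  {b: True, f: False}


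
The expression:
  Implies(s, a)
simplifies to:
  a | ~s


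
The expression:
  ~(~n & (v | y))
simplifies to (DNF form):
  n | (~v & ~y)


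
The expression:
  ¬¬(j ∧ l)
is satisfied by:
  {j: True, l: True}


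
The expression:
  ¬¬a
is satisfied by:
  {a: True}


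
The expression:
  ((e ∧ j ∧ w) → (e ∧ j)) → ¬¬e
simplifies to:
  e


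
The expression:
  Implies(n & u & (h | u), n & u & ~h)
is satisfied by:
  {h: False, u: False, n: False}
  {n: True, h: False, u: False}
  {u: True, h: False, n: False}
  {n: True, u: True, h: False}
  {h: True, n: False, u: False}
  {n: True, h: True, u: False}
  {u: True, h: True, n: False}


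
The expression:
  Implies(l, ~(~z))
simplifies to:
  z | ~l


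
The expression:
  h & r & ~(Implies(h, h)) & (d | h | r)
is never true.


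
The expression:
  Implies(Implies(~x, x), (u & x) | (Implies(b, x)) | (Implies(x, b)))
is always true.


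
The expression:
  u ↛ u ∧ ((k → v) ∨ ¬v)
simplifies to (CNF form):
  False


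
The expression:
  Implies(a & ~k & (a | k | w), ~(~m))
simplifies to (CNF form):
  k | m | ~a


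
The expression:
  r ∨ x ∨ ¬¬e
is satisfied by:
  {r: True, x: True, e: True}
  {r: True, x: True, e: False}
  {r: True, e: True, x: False}
  {r: True, e: False, x: False}
  {x: True, e: True, r: False}
  {x: True, e: False, r: False}
  {e: True, x: False, r: False}


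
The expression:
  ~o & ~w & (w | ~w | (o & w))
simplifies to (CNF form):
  ~o & ~w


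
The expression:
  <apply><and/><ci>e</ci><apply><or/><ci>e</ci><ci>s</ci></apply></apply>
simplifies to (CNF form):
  <ci>e</ci>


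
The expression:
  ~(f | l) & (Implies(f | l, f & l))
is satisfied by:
  {l: False, f: False}


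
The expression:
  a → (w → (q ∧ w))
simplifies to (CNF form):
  q ∨ ¬a ∨ ¬w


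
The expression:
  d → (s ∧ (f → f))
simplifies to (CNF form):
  s ∨ ¬d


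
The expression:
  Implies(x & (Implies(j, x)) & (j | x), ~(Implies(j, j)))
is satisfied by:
  {x: False}


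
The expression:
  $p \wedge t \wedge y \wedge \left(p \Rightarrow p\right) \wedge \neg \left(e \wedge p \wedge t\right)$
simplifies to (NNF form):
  $p \wedge t \wedge y \wedge \neg e$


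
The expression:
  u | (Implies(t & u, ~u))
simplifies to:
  True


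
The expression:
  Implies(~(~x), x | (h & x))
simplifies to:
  True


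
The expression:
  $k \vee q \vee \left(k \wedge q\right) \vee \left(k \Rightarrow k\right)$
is always true.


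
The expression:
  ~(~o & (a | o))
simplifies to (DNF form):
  o | ~a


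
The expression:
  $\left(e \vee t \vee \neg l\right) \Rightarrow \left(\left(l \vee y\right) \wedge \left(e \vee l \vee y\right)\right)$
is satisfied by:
  {y: True, l: True}
  {y: True, l: False}
  {l: True, y: False}


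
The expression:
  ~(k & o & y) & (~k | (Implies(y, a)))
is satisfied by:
  {a: True, k: False, y: False, o: False}
  {a: False, k: False, y: False, o: False}
  {o: True, a: True, k: False, y: False}
  {o: True, a: False, k: False, y: False}
  {y: True, a: True, k: False, o: False}
  {y: True, a: False, k: False, o: False}
  {y: True, o: True, a: True, k: False}
  {y: True, o: True, a: False, k: False}
  {k: True, a: True, o: False, y: False}
  {k: True, a: False, o: False, y: False}
  {o: True, k: True, a: True, y: False}
  {o: True, k: True, a: False, y: False}
  {y: True, k: True, a: True, o: False}


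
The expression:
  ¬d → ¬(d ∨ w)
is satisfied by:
  {d: True, w: False}
  {w: False, d: False}
  {w: True, d: True}


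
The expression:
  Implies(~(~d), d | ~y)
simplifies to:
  True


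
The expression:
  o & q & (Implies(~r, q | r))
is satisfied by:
  {o: True, q: True}


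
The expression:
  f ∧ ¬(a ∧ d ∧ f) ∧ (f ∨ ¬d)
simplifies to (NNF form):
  f ∧ (¬a ∨ ¬d)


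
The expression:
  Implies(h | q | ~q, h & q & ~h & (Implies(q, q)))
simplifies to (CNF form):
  False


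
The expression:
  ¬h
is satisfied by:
  {h: False}


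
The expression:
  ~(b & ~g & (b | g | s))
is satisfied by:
  {g: True, b: False}
  {b: False, g: False}
  {b: True, g: True}


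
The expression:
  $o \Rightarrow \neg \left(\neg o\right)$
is always true.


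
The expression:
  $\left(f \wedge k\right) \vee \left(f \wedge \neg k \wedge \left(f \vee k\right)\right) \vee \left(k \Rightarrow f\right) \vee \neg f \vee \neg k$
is always true.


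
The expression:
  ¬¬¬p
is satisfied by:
  {p: False}


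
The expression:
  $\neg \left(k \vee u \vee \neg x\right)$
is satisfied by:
  {x: True, u: False, k: False}


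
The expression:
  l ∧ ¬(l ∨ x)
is never true.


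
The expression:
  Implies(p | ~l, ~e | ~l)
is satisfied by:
  {l: False, e: False, p: False}
  {p: True, l: False, e: False}
  {e: True, l: False, p: False}
  {p: True, e: True, l: False}
  {l: True, p: False, e: False}
  {p: True, l: True, e: False}
  {e: True, l: True, p: False}


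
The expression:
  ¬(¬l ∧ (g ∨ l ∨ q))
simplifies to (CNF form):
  (l ∨ ¬g) ∧ (l ∨ ¬q)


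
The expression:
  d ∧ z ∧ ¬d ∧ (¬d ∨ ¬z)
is never true.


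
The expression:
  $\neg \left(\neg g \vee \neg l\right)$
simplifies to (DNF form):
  $g \wedge l$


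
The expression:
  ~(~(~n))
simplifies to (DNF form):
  ~n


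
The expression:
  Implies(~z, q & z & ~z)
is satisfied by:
  {z: True}


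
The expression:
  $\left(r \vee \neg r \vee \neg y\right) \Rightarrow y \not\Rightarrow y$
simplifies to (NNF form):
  $\text{False}$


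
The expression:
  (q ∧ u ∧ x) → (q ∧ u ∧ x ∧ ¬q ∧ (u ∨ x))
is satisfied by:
  {u: False, q: False, x: False}
  {x: True, u: False, q: False}
  {q: True, u: False, x: False}
  {x: True, q: True, u: False}
  {u: True, x: False, q: False}
  {x: True, u: True, q: False}
  {q: True, u: True, x: False}


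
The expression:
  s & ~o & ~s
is never true.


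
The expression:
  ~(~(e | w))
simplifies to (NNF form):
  e | w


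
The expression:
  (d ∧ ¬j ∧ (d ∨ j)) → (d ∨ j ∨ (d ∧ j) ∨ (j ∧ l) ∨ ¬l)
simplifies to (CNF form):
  True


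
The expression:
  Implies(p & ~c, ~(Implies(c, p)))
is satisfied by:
  {c: True, p: False}
  {p: False, c: False}
  {p: True, c: True}


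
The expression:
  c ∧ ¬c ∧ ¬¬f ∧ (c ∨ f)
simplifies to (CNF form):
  False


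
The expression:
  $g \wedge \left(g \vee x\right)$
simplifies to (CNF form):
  $g$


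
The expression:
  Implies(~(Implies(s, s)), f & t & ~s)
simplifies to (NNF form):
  True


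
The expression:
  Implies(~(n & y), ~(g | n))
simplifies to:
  (n & y) | (~g & ~n)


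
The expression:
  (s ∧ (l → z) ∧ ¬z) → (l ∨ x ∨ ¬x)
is always true.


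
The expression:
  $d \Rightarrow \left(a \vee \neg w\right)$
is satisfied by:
  {a: True, w: False, d: False}
  {w: False, d: False, a: False}
  {a: True, d: True, w: False}
  {d: True, w: False, a: False}
  {a: True, w: True, d: False}
  {w: True, a: False, d: False}
  {a: True, d: True, w: True}


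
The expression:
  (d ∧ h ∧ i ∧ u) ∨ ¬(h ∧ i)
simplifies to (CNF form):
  (d ∨ ¬h ∨ ¬i) ∧ (u ∨ ¬h ∨ ¬i)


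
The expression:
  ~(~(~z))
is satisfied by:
  {z: False}


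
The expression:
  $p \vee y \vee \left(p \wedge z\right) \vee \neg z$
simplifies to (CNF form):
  $p \vee y \vee \neg z$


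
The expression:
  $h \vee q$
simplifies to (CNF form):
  $h \vee q$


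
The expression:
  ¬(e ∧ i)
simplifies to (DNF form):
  ¬e ∨ ¬i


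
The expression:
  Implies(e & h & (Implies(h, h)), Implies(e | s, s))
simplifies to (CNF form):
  s | ~e | ~h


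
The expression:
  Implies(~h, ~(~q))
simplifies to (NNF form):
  h | q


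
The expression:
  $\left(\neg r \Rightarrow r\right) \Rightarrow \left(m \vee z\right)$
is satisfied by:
  {z: True, m: True, r: False}
  {z: True, m: False, r: False}
  {m: True, z: False, r: False}
  {z: False, m: False, r: False}
  {r: True, z: True, m: True}
  {r: True, z: True, m: False}
  {r: True, m: True, z: False}


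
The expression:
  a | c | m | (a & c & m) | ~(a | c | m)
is always true.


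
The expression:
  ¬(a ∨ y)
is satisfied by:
  {y: False, a: False}


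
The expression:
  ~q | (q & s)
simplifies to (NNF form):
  s | ~q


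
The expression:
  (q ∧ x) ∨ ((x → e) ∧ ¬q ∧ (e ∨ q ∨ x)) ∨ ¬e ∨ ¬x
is always true.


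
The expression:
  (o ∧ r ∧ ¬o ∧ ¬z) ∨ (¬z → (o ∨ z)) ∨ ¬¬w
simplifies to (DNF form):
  o ∨ w ∨ z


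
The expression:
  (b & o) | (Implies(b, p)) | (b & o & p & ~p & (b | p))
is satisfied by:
  {o: True, p: True, b: False}
  {o: True, p: False, b: False}
  {p: True, o: False, b: False}
  {o: False, p: False, b: False}
  {b: True, o: True, p: True}
  {b: True, o: True, p: False}
  {b: True, p: True, o: False}
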